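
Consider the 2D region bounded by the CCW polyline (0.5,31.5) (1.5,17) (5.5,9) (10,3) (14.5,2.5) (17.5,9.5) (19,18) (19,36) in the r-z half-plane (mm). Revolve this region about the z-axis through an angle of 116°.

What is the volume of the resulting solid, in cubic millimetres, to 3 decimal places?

Volume = 10123.922 mm³

Profile (r,z), 8 vertices: (0.5,31.5) (1.5,17) (5.5,9) (10,3) (14.5,2.5) (17.5,9.5) (19,18) (19,36)
edge 0: (0.5,31.5)→(1.5,17)  cross = 0.5·17 − 1.5·31.5 = -38.7500; (r_i+r_j)·cross = 2·-38.7500 = -77.5000
edge 1: (1.5,17)→(5.5,9)  cross = 1.5·9 − 5.5·17 = -80.0000; (r_i+r_j)·cross = 7·-80.0000 = -560.0000
edge 2: (5.5,9)→(10,3)  cross = 5.5·3 − 10·9 = -73.5000; (r_i+r_j)·cross = 15.5·-73.5000 = -1139.2500
edge 3: (10,3)→(14.5,2.5)  cross = 10·2.5 − 14.5·3 = -18.5000; (r_i+r_j)·cross = 24.5·-18.5000 = -453.2500
edge 4: (14.5,2.5)→(17.5,9.5)  cross = 14.5·9.5 − 17.5·2.5 = 94.0000; (r_i+r_j)·cross = 32·94.0000 = 3008.0000
edge 5: (17.5,9.5)→(19,18)  cross = 17.5·18 − 19·9.5 = 134.5000; (r_i+r_j)·cross = 36.5·134.5000 = 4909.2500
edge 6: (19,18)→(19,36)  cross = 19·36 − 19·18 = 342.0000; (r_i+r_j)·cross = 38·342.0000 = 12996.0000
edge 7: (19,36)→(0.5,31.5)  cross = 19·31.5 − 0.5·36 = 580.5000; (r_i+r_j)·cross = 19.5·580.5000 = 11319.7500
Σcross = 940.2500 → A = |Σcross|/2 = 470.1250 mm²
Σ(r_i+r_j)·cross = 30003.0000 → first moment M = |Σ|/6 = 5000.5000
R_c = M/A = 5000.5000/470.1250 = 10.6365 mm
θ = 116° = 2.024582 rad
V = θ·R_c·A = 2.024582·10.6365·470.1250 = 10123.922 mm³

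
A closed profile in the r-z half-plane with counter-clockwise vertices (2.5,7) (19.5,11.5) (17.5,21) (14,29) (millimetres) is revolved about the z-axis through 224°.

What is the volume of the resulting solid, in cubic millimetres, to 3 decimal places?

Volume = 8132.327 mm³

Profile (r,z), 4 vertices: (2.5,7) (19.5,11.5) (17.5,21) (14,29)
edge 0: (2.5,7)→(19.5,11.5)  cross = 2.5·11.5 − 19.5·7 = -107.7500; (r_i+r_j)·cross = 22·-107.7500 = -2370.5000
edge 1: (19.5,11.5)→(17.5,21)  cross = 19.5·21 − 17.5·11.5 = 208.2500; (r_i+r_j)·cross = 37·208.2500 = 7705.2500
edge 2: (17.5,21)→(14,29)  cross = 17.5·29 − 14·21 = 213.5000; (r_i+r_j)·cross = 31.5·213.5000 = 6725.2500
edge 3: (14,29)→(2.5,7)  cross = 14·7 − 2.5·29 = 25.5000; (r_i+r_j)·cross = 16.5·25.5000 = 420.7500
Σcross = 339.5000 → A = |Σcross|/2 = 169.7500 mm²
Σ(r_i+r_j)·cross = 12480.7500 → first moment M = |Σ|/6 = 2080.1250
R_c = M/A = 2080.1250/169.7500 = 12.2541 mm
θ = 224° = 3.909538 rad
V = θ·R_c·A = 3.909538·12.2541·169.7500 = 8132.327 mm³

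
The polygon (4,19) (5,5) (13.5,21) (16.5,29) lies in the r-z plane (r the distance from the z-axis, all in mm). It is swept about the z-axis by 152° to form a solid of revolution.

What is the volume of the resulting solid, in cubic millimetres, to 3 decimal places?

Profile (r,z), 4 vertices: (4,19) (5,5) (13.5,21) (16.5,29)
edge 0: (4,19)→(5,5)  cross = 4·5 − 5·19 = -75.0000; (r_i+r_j)·cross = 9·-75.0000 = -675.0000
edge 1: (5,5)→(13.5,21)  cross = 5·21 − 13.5·5 = 37.5000; (r_i+r_j)·cross = 18.5·37.5000 = 693.7500
edge 2: (13.5,21)→(16.5,29)  cross = 13.5·29 − 16.5·21 = 45.0000; (r_i+r_j)·cross = 30·45.0000 = 1350.0000
edge 3: (16.5,29)→(4,19)  cross = 16.5·19 − 4·29 = 197.5000; (r_i+r_j)·cross = 20.5·197.5000 = 4048.7500
Σcross = 205.0000 → A = |Σcross|/2 = 102.5000 mm²
Σ(r_i+r_j)·cross = 5417.5000 → first moment M = |Σ|/6 = 902.9167
R_c = M/A = 902.9167/102.5000 = 8.8089 mm
θ = 152° = 2.652900 rad
V = θ·R_c·A = 2.652900·8.8089·102.5000 = 2395.348 mm³

Volume = 2395.348 mm³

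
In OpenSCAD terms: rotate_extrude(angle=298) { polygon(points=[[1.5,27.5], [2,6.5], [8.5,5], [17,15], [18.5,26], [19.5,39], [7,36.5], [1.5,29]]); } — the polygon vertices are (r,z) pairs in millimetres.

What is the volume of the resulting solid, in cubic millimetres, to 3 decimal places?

Volume = 23683.340 mm³

Profile (r,z), 8 vertices: (1.5,27.5) (2,6.5) (8.5,5) (17,15) (18.5,26) (19.5,39) (7,36.5) (1.5,29)
edge 0: (1.5,27.5)→(2,6.5)  cross = 1.5·6.5 − 2·27.5 = -45.2500; (r_i+r_j)·cross = 3.5·-45.2500 = -158.3750
edge 1: (2,6.5)→(8.5,5)  cross = 2·5 − 8.5·6.5 = -45.2500; (r_i+r_j)·cross = 10.5·-45.2500 = -475.1250
edge 2: (8.5,5)→(17,15)  cross = 8.5·15 − 17·5 = 42.5000; (r_i+r_j)·cross = 25.5·42.5000 = 1083.7500
edge 3: (17,15)→(18.5,26)  cross = 17·26 − 18.5·15 = 164.5000; (r_i+r_j)·cross = 35.5·164.5000 = 5839.7500
edge 4: (18.5,26)→(19.5,39)  cross = 18.5·39 − 19.5·26 = 214.5000; (r_i+r_j)·cross = 38·214.5000 = 8151.0000
edge 5: (19.5,39)→(7,36.5)  cross = 19.5·36.5 − 7·39 = 438.7500; (r_i+r_j)·cross = 26.5·438.7500 = 11626.8750
edge 6: (7,36.5)→(1.5,29)  cross = 7·29 − 1.5·36.5 = 148.2500; (r_i+r_j)·cross = 8.5·148.2500 = 1260.1250
edge 7: (1.5,29)→(1.5,27.5)  cross = 1.5·27.5 − 1.5·29 = -2.2500; (r_i+r_j)·cross = 3·-2.2500 = -6.7500
Σcross = 915.7500 → A = |Σcross|/2 = 457.8750 mm²
Σ(r_i+r_j)·cross = 27321.2500 → first moment M = |Σ|/6 = 4553.5417
R_c = M/A = 4553.5417/457.8750 = 9.9449 mm
θ = 298° = 5.201081 rad
V = θ·R_c·A = 5.201081·9.9449·457.8750 = 23683.340 mm³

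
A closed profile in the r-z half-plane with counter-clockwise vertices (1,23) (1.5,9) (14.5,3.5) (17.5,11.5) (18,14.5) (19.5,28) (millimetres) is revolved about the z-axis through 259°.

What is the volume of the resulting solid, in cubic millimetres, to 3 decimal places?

Volume = 14981.368 mm³

Profile (r,z), 6 vertices: (1,23) (1.5,9) (14.5,3.5) (17.5,11.5) (18,14.5) (19.5,28)
edge 0: (1,23)→(1.5,9)  cross = 1·9 − 1.5·23 = -25.5000; (r_i+r_j)·cross = 2.5·-25.5000 = -63.7500
edge 1: (1.5,9)→(14.5,3.5)  cross = 1.5·3.5 − 14.5·9 = -125.2500; (r_i+r_j)·cross = 16·-125.2500 = -2004.0000
edge 2: (14.5,3.5)→(17.5,11.5)  cross = 14.5·11.5 − 17.5·3.5 = 105.5000; (r_i+r_j)·cross = 32·105.5000 = 3376.0000
edge 3: (17.5,11.5)→(18,14.5)  cross = 17.5·14.5 − 18·11.5 = 46.7500; (r_i+r_j)·cross = 35.5·46.7500 = 1659.6250
edge 4: (18,14.5)→(19.5,28)  cross = 18·28 − 19.5·14.5 = 221.2500; (r_i+r_j)·cross = 37.5·221.2500 = 8296.8750
edge 5: (19.5,28)→(1,23)  cross = 19.5·23 − 1·28 = 420.5000; (r_i+r_j)·cross = 20.5·420.5000 = 8620.2500
Σcross = 643.2500 → A = |Σcross|/2 = 321.6250 mm²
Σ(r_i+r_j)·cross = 19885.0000 → first moment M = |Σ|/6 = 3314.1667
R_c = M/A = 3314.1667/321.6250 = 10.3044 mm
θ = 259° = 4.520403 rad
V = θ·R_c·A = 4.520403·10.3044·321.6250 = 14981.368 mm³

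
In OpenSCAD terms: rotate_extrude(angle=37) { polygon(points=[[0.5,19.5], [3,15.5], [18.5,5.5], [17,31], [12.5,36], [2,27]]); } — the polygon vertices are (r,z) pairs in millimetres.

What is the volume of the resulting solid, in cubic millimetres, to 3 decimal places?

Profile (r,z), 6 vertices: (0.5,19.5) (3,15.5) (18.5,5.5) (17,31) (12.5,36) (2,27)
edge 0: (0.5,19.5)→(3,15.5)  cross = 0.5·15.5 − 3·19.5 = -50.7500; (r_i+r_j)·cross = 3.5·-50.7500 = -177.6250
edge 1: (3,15.5)→(18.5,5.5)  cross = 3·5.5 − 18.5·15.5 = -270.2500; (r_i+r_j)·cross = 21.5·-270.2500 = -5810.3750
edge 2: (18.5,5.5)→(17,31)  cross = 18.5·31 − 17·5.5 = 480.0000; (r_i+r_j)·cross = 35.5·480.0000 = 17040.0000
edge 3: (17,31)→(12.5,36)  cross = 17·36 − 12.5·31 = 224.5000; (r_i+r_j)·cross = 29.5·224.5000 = 6622.7500
edge 4: (12.5,36)→(2,27)  cross = 12.5·27 − 2·36 = 265.5000; (r_i+r_j)·cross = 14.5·265.5000 = 3849.7500
edge 5: (2,27)→(0.5,19.5)  cross = 2·19.5 − 0.5·27 = 25.5000; (r_i+r_j)·cross = 2.5·25.5000 = 63.7500
Σcross = 674.5000 → A = |Σcross|/2 = 337.2500 mm²
Σ(r_i+r_j)·cross = 21588.2500 → first moment M = |Σ|/6 = 3598.0417
R_c = M/A = 3598.0417/337.2500 = 10.6688 mm
θ = 37° = 0.645772 rad
V = θ·R_c·A = 0.645772·10.6688·337.2500 = 2323.514 mm³

Volume = 2323.514 mm³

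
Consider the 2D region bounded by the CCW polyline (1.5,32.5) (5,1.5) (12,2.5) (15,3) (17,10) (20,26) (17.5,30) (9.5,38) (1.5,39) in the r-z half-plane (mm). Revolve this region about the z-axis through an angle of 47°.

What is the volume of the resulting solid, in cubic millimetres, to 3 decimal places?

Volume = 4110.154 mm³

Profile (r,z), 9 vertices: (1.5,32.5) (5,1.5) (12,2.5) (15,3) (17,10) (20,26) (17.5,30) (9.5,38) (1.5,39)
edge 0: (1.5,32.5)→(5,1.5)  cross = 1.5·1.5 − 5·32.5 = -160.2500; (r_i+r_j)·cross = 6.5·-160.2500 = -1041.6250
edge 1: (5,1.5)→(12,2.5)  cross = 5·2.5 − 12·1.5 = -5.5000; (r_i+r_j)·cross = 17·-5.5000 = -93.5000
edge 2: (12,2.5)→(15,3)  cross = 12·3 − 15·2.5 = -1.5000; (r_i+r_j)·cross = 27·-1.5000 = -40.5000
edge 3: (15,3)→(17,10)  cross = 15·10 − 17·3 = 99.0000; (r_i+r_j)·cross = 32·99.0000 = 3168.0000
edge 4: (17,10)→(20,26)  cross = 17·26 − 20·10 = 242.0000; (r_i+r_j)·cross = 37·242.0000 = 8954.0000
edge 5: (20,26)→(17.5,30)  cross = 20·30 − 17.5·26 = 145.0000; (r_i+r_j)·cross = 37.5·145.0000 = 5437.5000
edge 6: (17.5,30)→(9.5,38)  cross = 17.5·38 − 9.5·30 = 380.0000; (r_i+r_j)·cross = 27·380.0000 = 10260.0000
edge 7: (9.5,38)→(1.5,39)  cross = 9.5·39 − 1.5·38 = 313.5000; (r_i+r_j)·cross = 11·313.5000 = 3448.5000
edge 8: (1.5,39)→(1.5,32.5)  cross = 1.5·32.5 − 1.5·39 = -9.7500; (r_i+r_j)·cross = 3·-9.7500 = -29.2500
Σcross = 1002.5000 → A = |Σcross|/2 = 501.2500 mm²
Σ(r_i+r_j)·cross = 30063.1250 → first moment M = |Σ|/6 = 5010.5208
R_c = M/A = 5010.5208/501.2500 = 9.9961 mm
θ = 47° = 0.820305 rad
V = θ·R_c·A = 0.820305·9.9961·501.2500 = 4110.154 mm³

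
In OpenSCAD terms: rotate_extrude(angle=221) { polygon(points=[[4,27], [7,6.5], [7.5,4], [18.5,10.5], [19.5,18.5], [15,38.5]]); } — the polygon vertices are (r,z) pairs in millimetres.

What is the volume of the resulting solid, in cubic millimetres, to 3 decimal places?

Volume = 15654.195 mm³

Profile (r,z), 6 vertices: (4,27) (7,6.5) (7.5,4) (18.5,10.5) (19.5,18.5) (15,38.5)
edge 0: (4,27)→(7,6.5)  cross = 4·6.5 − 7·27 = -163.0000; (r_i+r_j)·cross = 11·-163.0000 = -1793.0000
edge 1: (7,6.5)→(7.5,4)  cross = 7·4 − 7.5·6.5 = -20.7500; (r_i+r_j)·cross = 14.5·-20.7500 = -300.8750
edge 2: (7.5,4)→(18.5,10.5)  cross = 7.5·10.5 − 18.5·4 = 4.7500; (r_i+r_j)·cross = 26·4.7500 = 123.5000
edge 3: (18.5,10.5)→(19.5,18.5)  cross = 18.5·18.5 − 19.5·10.5 = 137.5000; (r_i+r_j)·cross = 38·137.5000 = 5225.0000
edge 4: (19.5,18.5)→(15,38.5)  cross = 19.5·38.5 − 15·18.5 = 473.2500; (r_i+r_j)·cross = 34.5·473.2500 = 16327.1250
edge 5: (15,38.5)→(4,27)  cross = 15·27 − 4·38.5 = 251.0000; (r_i+r_j)·cross = 19·251.0000 = 4769.0000
Σcross = 682.7500 → A = |Σcross|/2 = 341.3750 mm²
Σ(r_i+r_j)·cross = 24350.7500 → first moment M = |Σ|/6 = 4058.4583
R_c = M/A = 4058.4583/341.3750 = 11.8886 mm
θ = 221° = 3.857178 rad
V = θ·R_c·A = 3.857178·11.8886·341.3750 = 15654.195 mm³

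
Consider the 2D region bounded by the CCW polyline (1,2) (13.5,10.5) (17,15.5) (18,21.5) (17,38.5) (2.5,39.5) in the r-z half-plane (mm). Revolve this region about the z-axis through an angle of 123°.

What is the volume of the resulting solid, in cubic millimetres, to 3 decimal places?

Volume = 9404.665 mm³

Profile (r,z), 6 vertices: (1,2) (13.5,10.5) (17,15.5) (18,21.5) (17,38.5) (2.5,39.5)
edge 0: (1,2)→(13.5,10.5)  cross = 1·10.5 − 13.5·2 = -16.5000; (r_i+r_j)·cross = 14.5·-16.5000 = -239.2500
edge 1: (13.5,10.5)→(17,15.5)  cross = 13.5·15.5 − 17·10.5 = 30.7500; (r_i+r_j)·cross = 30.5·30.7500 = 937.8750
edge 2: (17,15.5)→(18,21.5)  cross = 17·21.5 − 18·15.5 = 86.5000; (r_i+r_j)·cross = 35·86.5000 = 3027.5000
edge 3: (18,21.5)→(17,38.5)  cross = 18·38.5 − 17·21.5 = 327.5000; (r_i+r_j)·cross = 35·327.5000 = 11462.5000
edge 4: (17,38.5)→(2.5,39.5)  cross = 17·39.5 − 2.5·38.5 = 575.2500; (r_i+r_j)·cross = 19.5·575.2500 = 11217.3750
edge 5: (2.5,39.5)→(1,2)  cross = 2.5·2 − 1·39.5 = -34.5000; (r_i+r_j)·cross = 3.5·-34.5000 = -120.7500
Σcross = 969.0000 → A = |Σcross|/2 = 484.5000 mm²
Σ(r_i+r_j)·cross = 26285.2500 → first moment M = |Σ|/6 = 4380.8750
R_c = M/A = 4380.8750/484.5000 = 9.0421 mm
θ = 123° = 2.146755 rad
V = θ·R_c·A = 2.146755·9.0421·484.5000 = 9404.665 mm³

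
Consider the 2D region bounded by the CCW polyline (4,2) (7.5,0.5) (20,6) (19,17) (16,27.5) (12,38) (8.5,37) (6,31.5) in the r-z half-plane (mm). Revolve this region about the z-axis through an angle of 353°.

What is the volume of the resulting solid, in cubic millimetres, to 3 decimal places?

Profile (r,z), 8 vertices: (4,2) (7.5,0.5) (20,6) (19,17) (16,27.5) (12,38) (8.5,37) (6,31.5)
edge 0: (4,2)→(7.5,0.5)  cross = 4·0.5 − 7.5·2 = -13.0000; (r_i+r_j)·cross = 11.5·-13.0000 = -149.5000
edge 1: (7.5,0.5)→(20,6)  cross = 7.5·6 − 20·0.5 = 35.0000; (r_i+r_j)·cross = 27.5·35.0000 = 962.5000
edge 2: (20,6)→(19,17)  cross = 20·17 − 19·6 = 226.0000; (r_i+r_j)·cross = 39·226.0000 = 8814.0000
edge 3: (19,17)→(16,27.5)  cross = 19·27.5 − 16·17 = 250.5000; (r_i+r_j)·cross = 35·250.5000 = 8767.5000
edge 4: (16,27.5)→(12,38)  cross = 16·38 − 12·27.5 = 278.0000; (r_i+r_j)·cross = 28·278.0000 = 7784.0000
edge 5: (12,38)→(8.5,37)  cross = 12·37 − 8.5·38 = 121.0000; (r_i+r_j)·cross = 20.5·121.0000 = 2480.5000
edge 6: (8.5,37)→(6,31.5)  cross = 8.5·31.5 − 6·37 = 45.7500; (r_i+r_j)·cross = 14.5·45.7500 = 663.3750
edge 7: (6,31.5)→(4,2)  cross = 6·2 − 4·31.5 = -114.0000; (r_i+r_j)·cross = 10·-114.0000 = -1140.0000
Σcross = 829.2500 → A = |Σcross|/2 = 414.6250 mm²
Σ(r_i+r_j)·cross = 28182.3750 → first moment M = |Σ|/6 = 4697.0625
R_c = M/A = 4697.0625/414.6250 = 11.3285 mm
θ = 353° = 6.161012 rad
V = θ·R_c·A = 6.161012·11.3285·414.6250 = 28938.660 mm³

Volume = 28938.660 mm³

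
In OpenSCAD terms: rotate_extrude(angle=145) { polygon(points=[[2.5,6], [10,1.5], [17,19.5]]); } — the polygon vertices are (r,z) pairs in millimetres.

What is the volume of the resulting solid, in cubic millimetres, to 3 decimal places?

Volume = 2071.717 mm³

Profile (r,z), 3 vertices: (2.5,6) (10,1.5) (17,19.5)
edge 0: (2.5,6)→(10,1.5)  cross = 2.5·1.5 − 10·6 = -56.2500; (r_i+r_j)·cross = 12.5·-56.2500 = -703.1250
edge 1: (10,1.5)→(17,19.5)  cross = 10·19.5 − 17·1.5 = 169.5000; (r_i+r_j)·cross = 27·169.5000 = 4576.5000
edge 2: (17,19.5)→(2.5,6)  cross = 17·6 − 2.5·19.5 = 53.2500; (r_i+r_j)·cross = 19.5·53.2500 = 1038.3750
Σcross = 166.5000 → A = |Σcross|/2 = 83.2500 mm²
Σ(r_i+r_j)·cross = 4911.7500 → first moment M = |Σ|/6 = 818.6250
R_c = M/A = 818.6250/83.2500 = 9.8333 mm
θ = 145° = 2.530727 rad
V = θ·R_c·A = 2.530727·9.8333·83.2500 = 2071.717 mm³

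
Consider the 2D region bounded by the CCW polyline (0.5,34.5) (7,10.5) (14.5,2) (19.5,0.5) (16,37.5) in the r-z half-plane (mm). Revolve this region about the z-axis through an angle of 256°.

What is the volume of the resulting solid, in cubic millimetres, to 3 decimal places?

Volume = 21335.091 mm³

Profile (r,z), 5 vertices: (0.5,34.5) (7,10.5) (14.5,2) (19.5,0.5) (16,37.5)
edge 0: (0.5,34.5)→(7,10.5)  cross = 0.5·10.5 − 7·34.5 = -236.2500; (r_i+r_j)·cross = 7.5·-236.2500 = -1771.8750
edge 1: (7,10.5)→(14.5,2)  cross = 7·2 − 14.5·10.5 = -138.2500; (r_i+r_j)·cross = 21.5·-138.2500 = -2972.3750
edge 2: (14.5,2)→(19.5,0.5)  cross = 14.5·0.5 − 19.5·2 = -31.7500; (r_i+r_j)·cross = 34·-31.7500 = -1079.5000
edge 3: (19.5,0.5)→(16,37.5)  cross = 19.5·37.5 − 16·0.5 = 723.2500; (r_i+r_j)·cross = 35.5·723.2500 = 25675.3750
edge 4: (16,37.5)→(0.5,34.5)  cross = 16·34.5 − 0.5·37.5 = 533.2500; (r_i+r_j)·cross = 16.5·533.2500 = 8798.6250
Σcross = 850.2500 → A = |Σcross|/2 = 425.1250 mm²
Σ(r_i+r_j)·cross = 28650.2500 → first moment M = |Σ|/6 = 4775.0417
R_c = M/A = 4775.0417/425.1250 = 11.2321 mm
θ = 256° = 4.468043 rad
V = θ·R_c·A = 4.468043·11.2321·425.1250 = 21335.091 mm³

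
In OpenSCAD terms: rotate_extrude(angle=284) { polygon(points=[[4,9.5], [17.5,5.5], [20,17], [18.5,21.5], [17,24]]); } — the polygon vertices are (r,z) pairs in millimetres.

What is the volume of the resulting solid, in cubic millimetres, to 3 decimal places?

Profile (r,z), 5 vertices: (4,9.5) (17.5,5.5) (20,17) (18.5,21.5) (17,24)
edge 0: (4,9.5)→(17.5,5.5)  cross = 4·5.5 − 17.5·9.5 = -144.2500; (r_i+r_j)·cross = 21.5·-144.2500 = -3101.3750
edge 1: (17.5,5.5)→(20,17)  cross = 17.5·17 − 20·5.5 = 187.5000; (r_i+r_j)·cross = 37.5·187.5000 = 7031.2500
edge 2: (20,17)→(18.5,21.5)  cross = 20·21.5 − 18.5·17 = 115.5000; (r_i+r_j)·cross = 38.5·115.5000 = 4446.7500
edge 3: (18.5,21.5)→(17,24)  cross = 18.5·24 − 17·21.5 = 78.5000; (r_i+r_j)·cross = 35.5·78.5000 = 2786.7500
edge 4: (17,24)→(4,9.5)  cross = 17·9.5 − 4·24 = 65.5000; (r_i+r_j)·cross = 21·65.5000 = 1375.5000
Σcross = 302.7500 → A = |Σcross|/2 = 151.3750 mm²
Σ(r_i+r_j)·cross = 12538.8750 → first moment M = |Σ|/6 = 2089.8125
R_c = M/A = 2089.8125/151.3750 = 13.8055 mm
θ = 284° = 4.956735 rad
V = θ·R_c·A = 4.956735·13.8055·151.3750 = 10358.647 mm³

Volume = 10358.647 mm³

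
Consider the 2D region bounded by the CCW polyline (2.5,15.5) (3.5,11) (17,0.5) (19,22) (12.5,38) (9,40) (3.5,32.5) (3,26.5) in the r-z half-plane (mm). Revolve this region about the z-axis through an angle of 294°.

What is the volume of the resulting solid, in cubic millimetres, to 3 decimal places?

Volume = 24294.950 mm³

Profile (r,z), 8 vertices: (2.5,15.5) (3.5,11) (17,0.5) (19,22) (12.5,38) (9,40) (3.5,32.5) (3,26.5)
edge 0: (2.5,15.5)→(3.5,11)  cross = 2.5·11 − 3.5·15.5 = -26.7500; (r_i+r_j)·cross = 6·-26.7500 = -160.5000
edge 1: (3.5,11)→(17,0.5)  cross = 3.5·0.5 − 17·11 = -185.2500; (r_i+r_j)·cross = 20.5·-185.2500 = -3797.6250
edge 2: (17,0.5)→(19,22)  cross = 17·22 − 19·0.5 = 364.5000; (r_i+r_j)·cross = 36·364.5000 = 13122.0000
edge 3: (19,22)→(12.5,38)  cross = 19·38 − 12.5·22 = 447.0000; (r_i+r_j)·cross = 31.5·447.0000 = 14080.5000
edge 4: (12.5,38)→(9,40)  cross = 12.5·40 − 9·38 = 158.0000; (r_i+r_j)·cross = 21.5·158.0000 = 3397.0000
edge 5: (9,40)→(3.5,32.5)  cross = 9·32.5 − 3.5·40 = 152.5000; (r_i+r_j)·cross = 12.5·152.5000 = 1906.2500
edge 6: (3.5,32.5)→(3,26.5)  cross = 3.5·26.5 − 3·32.5 = -4.7500; (r_i+r_j)·cross = 6.5·-4.7500 = -30.8750
edge 7: (3,26.5)→(2.5,15.5)  cross = 3·15.5 − 2.5·26.5 = -19.7500; (r_i+r_j)·cross = 5.5·-19.7500 = -108.6250
Σcross = 885.5000 → A = |Σcross|/2 = 442.7500 mm²
Σ(r_i+r_j)·cross = 28408.1250 → first moment M = |Σ|/6 = 4734.6875
R_c = M/A = 4734.6875/442.7500 = 10.6938 mm
θ = 294° = 5.131268 rad
V = θ·R_c·A = 5.131268·10.6938·442.7500 = 24294.950 mm³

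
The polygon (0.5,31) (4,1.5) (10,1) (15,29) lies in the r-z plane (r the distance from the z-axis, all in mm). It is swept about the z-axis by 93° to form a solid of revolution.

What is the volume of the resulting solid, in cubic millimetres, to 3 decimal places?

Profile (r,z), 4 vertices: (0.5,31) (4,1.5) (10,1) (15,29)
edge 0: (0.5,31)→(4,1.5)  cross = 0.5·1.5 − 4·31 = -123.2500; (r_i+r_j)·cross = 4.5·-123.2500 = -554.6250
edge 1: (4,1.5)→(10,1)  cross = 4·1 − 10·1.5 = -11.0000; (r_i+r_j)·cross = 14·-11.0000 = -154.0000
edge 2: (10,1)→(15,29)  cross = 10·29 − 15·1 = 275.0000; (r_i+r_j)·cross = 25·275.0000 = 6875.0000
edge 3: (15,29)→(0.5,31)  cross = 15·31 − 0.5·29 = 450.5000; (r_i+r_j)·cross = 15.5·450.5000 = 6982.7500
Σcross = 591.2500 → A = |Σcross|/2 = 295.6250 mm²
Σ(r_i+r_j)·cross = 13149.1250 → first moment M = |Σ|/6 = 2191.5208
R_c = M/A = 2191.5208/295.6250 = 7.4132 mm
θ = 93° = 1.623156 rad
V = θ·R_c·A = 1.623156·7.4132·295.6250 = 3557.181 mm³

Volume = 3557.181 mm³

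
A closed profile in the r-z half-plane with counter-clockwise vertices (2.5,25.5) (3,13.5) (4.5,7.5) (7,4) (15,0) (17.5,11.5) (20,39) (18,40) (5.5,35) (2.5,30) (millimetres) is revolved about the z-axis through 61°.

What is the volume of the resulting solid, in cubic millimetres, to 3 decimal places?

Volume = 6078.979 mm³

Profile (r,z), 10 vertices: (2.5,25.5) (3,13.5) (4.5,7.5) (7,4) (15,0) (17.5,11.5) (20,39) (18,40) (5.5,35) (2.5,30)
edge 0: (2.5,25.5)→(3,13.5)  cross = 2.5·13.5 − 3·25.5 = -42.7500; (r_i+r_j)·cross = 5.5·-42.7500 = -235.1250
edge 1: (3,13.5)→(4.5,7.5)  cross = 3·7.5 − 4.5·13.5 = -38.2500; (r_i+r_j)·cross = 7.5·-38.2500 = -286.8750
edge 2: (4.5,7.5)→(7,4)  cross = 4.5·4 − 7·7.5 = -34.5000; (r_i+r_j)·cross = 11.5·-34.5000 = -396.7500
edge 3: (7,4)→(15,0)  cross = 7·0 − 15·4 = -60.0000; (r_i+r_j)·cross = 22·-60.0000 = -1320.0000
edge 4: (15,0)→(17.5,11.5)  cross = 15·11.5 − 17.5·0 = 172.5000; (r_i+r_j)·cross = 32.5·172.5000 = 5606.2500
edge 5: (17.5,11.5)→(20,39)  cross = 17.5·39 − 20·11.5 = 452.5000; (r_i+r_j)·cross = 37.5·452.5000 = 16968.7500
edge 6: (20,39)→(18,40)  cross = 20·40 − 18·39 = 98.0000; (r_i+r_j)·cross = 38·98.0000 = 3724.0000
edge 7: (18,40)→(5.5,35)  cross = 18·35 − 5.5·40 = 410.0000; (r_i+r_j)·cross = 23.5·410.0000 = 9635.0000
edge 8: (5.5,35)→(2.5,30)  cross = 5.5·30 − 2.5·35 = 77.5000; (r_i+r_j)·cross = 8·77.5000 = 620.0000
edge 9: (2.5,30)→(2.5,25.5)  cross = 2.5·25.5 − 2.5·30 = -11.2500; (r_i+r_j)·cross = 5·-11.2500 = -56.2500
Σcross = 1023.7500 → A = |Σcross|/2 = 511.8750 mm²
Σ(r_i+r_j)·cross = 34259.0000 → first moment M = |Σ|/6 = 5709.8333
R_c = M/A = 5709.8333/511.8750 = 11.1547 mm
θ = 61° = 1.064651 rad
V = θ·R_c·A = 1.064651·11.1547·511.8750 = 6078.979 mm³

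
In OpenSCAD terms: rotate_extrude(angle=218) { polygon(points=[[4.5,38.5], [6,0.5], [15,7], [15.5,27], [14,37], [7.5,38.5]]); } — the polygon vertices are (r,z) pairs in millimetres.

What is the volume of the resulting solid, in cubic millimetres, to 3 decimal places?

Profile (r,z), 6 vertices: (4.5,38.5) (6,0.5) (15,7) (15.5,27) (14,37) (7.5,38.5)
edge 0: (4.5,38.5)→(6,0.5)  cross = 4.5·0.5 − 6·38.5 = -228.7500; (r_i+r_j)·cross = 10.5·-228.7500 = -2401.8750
edge 1: (6,0.5)→(15,7)  cross = 6·7 − 15·0.5 = 34.5000; (r_i+r_j)·cross = 21·34.5000 = 724.5000
edge 2: (15,7)→(15.5,27)  cross = 15·27 − 15.5·7 = 296.5000; (r_i+r_j)·cross = 30.5·296.5000 = 9043.2500
edge 3: (15.5,27)→(14,37)  cross = 15.5·37 − 14·27 = 195.5000; (r_i+r_j)·cross = 29.5·195.5000 = 5767.2500
edge 4: (14,37)→(7.5,38.5)  cross = 14·38.5 − 7.5·37 = 261.5000; (r_i+r_j)·cross = 21.5·261.5000 = 5622.2500
edge 5: (7.5,38.5)→(4.5,38.5)  cross = 7.5·38.5 − 4.5·38.5 = 115.5000; (r_i+r_j)·cross = 12·115.5000 = 1386.0000
Σcross = 674.7500 → A = |Σcross|/2 = 337.3750 mm²
Σ(r_i+r_j)·cross = 20141.3750 → first moment M = |Σ|/6 = 3356.8958
R_c = M/A = 3356.8958/337.3750 = 9.9500 mm
θ = 218° = 3.804818 rad
V = θ·R_c·A = 3.804818·9.9500·337.3750 = 12772.377 mm³

Volume = 12772.377 mm³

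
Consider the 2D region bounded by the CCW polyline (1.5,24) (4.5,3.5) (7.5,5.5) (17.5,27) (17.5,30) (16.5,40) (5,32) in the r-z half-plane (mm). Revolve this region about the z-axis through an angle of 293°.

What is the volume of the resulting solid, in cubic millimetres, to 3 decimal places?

Profile (r,z), 7 vertices: (1.5,24) (4.5,3.5) (7.5,5.5) (17.5,27) (17.5,30) (16.5,40) (5,32)
edge 0: (1.5,24)→(4.5,3.5)  cross = 1.5·3.5 − 4.5·24 = -102.7500; (r_i+r_j)·cross = 6·-102.7500 = -616.5000
edge 1: (4.5,3.5)→(7.5,5.5)  cross = 4.5·5.5 − 7.5·3.5 = -1.5000; (r_i+r_j)·cross = 12·-1.5000 = -18.0000
edge 2: (7.5,5.5)→(17.5,27)  cross = 7.5·27 − 17.5·5.5 = 106.2500; (r_i+r_j)·cross = 25·106.2500 = 2656.2500
edge 3: (17.5,27)→(17.5,30)  cross = 17.5·30 − 17.5·27 = 52.5000; (r_i+r_j)·cross = 35·52.5000 = 1837.5000
edge 4: (17.5,30)→(16.5,40)  cross = 17.5·40 − 16.5·30 = 205.0000; (r_i+r_j)·cross = 34·205.0000 = 6970.0000
edge 5: (16.5,40)→(5,32)  cross = 16.5·32 − 5·40 = 328.0000; (r_i+r_j)·cross = 21.5·328.0000 = 7052.0000
edge 6: (5,32)→(1.5,24)  cross = 5·24 − 1.5·32 = 72.0000; (r_i+r_j)·cross = 6.5·72.0000 = 468.0000
Σcross = 659.5000 → A = |Σcross|/2 = 329.7500 mm²
Σ(r_i+r_j)·cross = 18349.2500 → first moment M = |Σ|/6 = 3058.2083
R_c = M/A = 3058.2083/329.7500 = 9.2743 mm
θ = 293° = 5.113815 rad
V = θ·R_c·A = 5.113815·9.2743·329.7500 = 15639.111 mm³

Volume = 15639.111 mm³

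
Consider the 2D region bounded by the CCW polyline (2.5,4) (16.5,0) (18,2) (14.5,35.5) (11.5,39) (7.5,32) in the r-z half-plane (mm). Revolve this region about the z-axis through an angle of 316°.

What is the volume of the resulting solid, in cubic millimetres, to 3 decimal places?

Volume = 22734.281 mm³

Profile (r,z), 6 vertices: (2.5,4) (16.5,0) (18,2) (14.5,35.5) (11.5,39) (7.5,32)
edge 0: (2.5,4)→(16.5,0)  cross = 2.5·0 − 16.5·4 = -66.0000; (r_i+r_j)·cross = 19·-66.0000 = -1254.0000
edge 1: (16.5,0)→(18,2)  cross = 16.5·2 − 18·0 = 33.0000; (r_i+r_j)·cross = 34.5·33.0000 = 1138.5000
edge 2: (18,2)→(14.5,35.5)  cross = 18·35.5 − 14.5·2 = 610.0000; (r_i+r_j)·cross = 32.5·610.0000 = 19825.0000
edge 3: (14.5,35.5)→(11.5,39)  cross = 14.5·39 − 11.5·35.5 = 157.2500; (r_i+r_j)·cross = 26·157.2500 = 4088.5000
edge 4: (11.5,39)→(7.5,32)  cross = 11.5·32 − 7.5·39 = 75.5000; (r_i+r_j)·cross = 19·75.5000 = 1434.5000
edge 5: (7.5,32)→(2.5,4)  cross = 7.5·4 − 2.5·32 = -50.0000; (r_i+r_j)·cross = 10·-50.0000 = -500.0000
Σcross = 759.7500 → A = |Σcross|/2 = 379.8750 mm²
Σ(r_i+r_j)·cross = 24732.5000 → first moment M = |Σ|/6 = 4122.0833
R_c = M/A = 4122.0833/379.8750 = 10.8512 mm
θ = 316° = 5.515240 rad
V = θ·R_c·A = 5.515240·10.8512·379.8750 = 22734.281 mm³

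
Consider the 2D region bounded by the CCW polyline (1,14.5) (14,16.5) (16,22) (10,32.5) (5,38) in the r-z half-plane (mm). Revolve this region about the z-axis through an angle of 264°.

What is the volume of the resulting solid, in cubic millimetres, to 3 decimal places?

Profile (r,z), 5 vertices: (1,14.5) (14,16.5) (16,22) (10,32.5) (5,38)
edge 0: (1,14.5)→(14,16.5)  cross = 1·16.5 − 14·14.5 = -186.5000; (r_i+r_j)·cross = 15·-186.5000 = -2797.5000
edge 1: (14,16.5)→(16,22)  cross = 14·22 − 16·16.5 = 44.0000; (r_i+r_j)·cross = 30·44.0000 = 1320.0000
edge 2: (16,22)→(10,32.5)  cross = 16·32.5 − 10·22 = 300.0000; (r_i+r_j)·cross = 26·300.0000 = 7800.0000
edge 3: (10,32.5)→(5,38)  cross = 10·38 − 5·32.5 = 217.5000; (r_i+r_j)·cross = 15·217.5000 = 3262.5000
edge 4: (5,38)→(1,14.5)  cross = 5·14.5 − 1·38 = 34.5000; (r_i+r_j)·cross = 6·34.5000 = 207.0000
Σcross = 409.5000 → A = |Σcross|/2 = 204.7500 mm²
Σ(r_i+r_j)·cross = 9792.0000 → first moment M = |Σ|/6 = 1632.0000
R_c = M/A = 1632.0000/204.7500 = 7.9707 mm
θ = 264° = 4.607669 rad
V = θ·R_c·A = 4.607669·7.9707·204.7500 = 7519.716 mm³

Volume = 7519.716 mm³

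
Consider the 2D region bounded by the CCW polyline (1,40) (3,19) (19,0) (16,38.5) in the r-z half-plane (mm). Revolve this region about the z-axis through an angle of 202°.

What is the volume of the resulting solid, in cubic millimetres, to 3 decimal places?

Volume = 16148.263 mm³

Profile (r,z), 4 vertices: (1,40) (3,19) (19,0) (16,38.5)
edge 0: (1,40)→(3,19)  cross = 1·19 − 3·40 = -101.0000; (r_i+r_j)·cross = 4·-101.0000 = -404.0000
edge 1: (3,19)→(19,0)  cross = 3·0 − 19·19 = -361.0000; (r_i+r_j)·cross = 22·-361.0000 = -7942.0000
edge 2: (19,0)→(16,38.5)  cross = 19·38.5 − 16·0 = 731.5000; (r_i+r_j)·cross = 35·731.5000 = 25602.5000
edge 3: (16,38.5)→(1,40)  cross = 16·40 − 1·38.5 = 601.5000; (r_i+r_j)·cross = 17·601.5000 = 10225.5000
Σcross = 871.0000 → A = |Σcross|/2 = 435.5000 mm²
Σ(r_i+r_j)·cross = 27482.0000 → first moment M = |Σ|/6 = 4580.3333
R_c = M/A = 4580.3333/435.5000 = 10.5174 mm
θ = 202° = 3.525565 rad
V = θ·R_c·A = 3.525565·10.5174·435.5000 = 16148.263 mm³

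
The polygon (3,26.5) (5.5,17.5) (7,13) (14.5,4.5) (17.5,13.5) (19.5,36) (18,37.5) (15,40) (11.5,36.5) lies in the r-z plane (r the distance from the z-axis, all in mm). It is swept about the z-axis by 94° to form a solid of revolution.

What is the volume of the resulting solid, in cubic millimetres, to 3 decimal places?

Volume = 7103.121 mm³

Profile (r,z), 9 vertices: (3,26.5) (5.5,17.5) (7,13) (14.5,4.5) (17.5,13.5) (19.5,36) (18,37.5) (15,40) (11.5,36.5)
edge 0: (3,26.5)→(5.5,17.5)  cross = 3·17.5 − 5.5·26.5 = -93.2500; (r_i+r_j)·cross = 8.5·-93.2500 = -792.6250
edge 1: (5.5,17.5)→(7,13)  cross = 5.5·13 − 7·17.5 = -51.0000; (r_i+r_j)·cross = 12.5·-51.0000 = -637.5000
edge 2: (7,13)→(14.5,4.5)  cross = 7·4.5 − 14.5·13 = -157.0000; (r_i+r_j)·cross = 21.5·-157.0000 = -3375.5000
edge 3: (14.5,4.5)→(17.5,13.5)  cross = 14.5·13.5 − 17.5·4.5 = 117.0000; (r_i+r_j)·cross = 32·117.0000 = 3744.0000
edge 4: (17.5,13.5)→(19.5,36)  cross = 17.5·36 − 19.5·13.5 = 366.7500; (r_i+r_j)·cross = 37·366.7500 = 13569.7500
edge 5: (19.5,36)→(18,37.5)  cross = 19.5·37.5 − 18·36 = 83.2500; (r_i+r_j)·cross = 37.5·83.2500 = 3121.8750
edge 6: (18,37.5)→(15,40)  cross = 18·40 − 15·37.5 = 157.5000; (r_i+r_j)·cross = 33·157.5000 = 5197.5000
edge 7: (15,40)→(11.5,36.5)  cross = 15·36.5 − 11.5·40 = 87.5000; (r_i+r_j)·cross = 26.5·87.5000 = 2318.7500
edge 8: (11.5,36.5)→(3,26.5)  cross = 11.5·26.5 − 3·36.5 = 195.2500; (r_i+r_j)·cross = 14.5·195.2500 = 2831.1250
Σcross = 706.0000 → A = |Σcross|/2 = 353.0000 mm²
Σ(r_i+r_j)·cross = 25977.3750 → first moment M = |Σ|/6 = 4329.5625
R_c = M/A = 4329.5625/353.0000 = 12.2650 mm
θ = 94° = 1.640609 rad
V = θ·R_c·A = 1.640609·12.2650·353.0000 = 7103.121 mm³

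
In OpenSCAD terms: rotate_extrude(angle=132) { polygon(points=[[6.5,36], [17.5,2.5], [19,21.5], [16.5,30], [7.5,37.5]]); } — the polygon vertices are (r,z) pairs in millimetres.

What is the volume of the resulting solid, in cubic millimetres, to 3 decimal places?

Volume = 5655.242 mm³

Profile (r,z), 5 vertices: (6.5,36) (17.5,2.5) (19,21.5) (16.5,30) (7.5,37.5)
edge 0: (6.5,36)→(17.5,2.5)  cross = 6.5·2.5 − 17.5·36 = -613.7500; (r_i+r_j)·cross = 24·-613.7500 = -14730.0000
edge 1: (17.5,2.5)→(19,21.5)  cross = 17.5·21.5 − 19·2.5 = 328.7500; (r_i+r_j)·cross = 36.5·328.7500 = 11999.3750
edge 2: (19,21.5)→(16.5,30)  cross = 19·30 − 16.5·21.5 = 215.2500; (r_i+r_j)·cross = 35.5·215.2500 = 7641.3750
edge 3: (16.5,30)→(7.5,37.5)  cross = 16.5·37.5 − 7.5·30 = 393.7500; (r_i+r_j)·cross = 24·393.7500 = 9450.0000
edge 4: (7.5,37.5)→(6.5,36)  cross = 7.5·36 − 6.5·37.5 = 26.2500; (r_i+r_j)·cross = 14·26.2500 = 367.5000
Σcross = 350.2500 → A = |Σcross|/2 = 175.1250 mm²
Σ(r_i+r_j)·cross = 14728.2500 → first moment M = |Σ|/6 = 2454.7083
R_c = M/A = 2454.7083/175.1250 = 14.0169 mm
θ = 132° = 2.303835 rad
V = θ·R_c·A = 2.303835·14.0169·175.1250 = 5655.242 mm³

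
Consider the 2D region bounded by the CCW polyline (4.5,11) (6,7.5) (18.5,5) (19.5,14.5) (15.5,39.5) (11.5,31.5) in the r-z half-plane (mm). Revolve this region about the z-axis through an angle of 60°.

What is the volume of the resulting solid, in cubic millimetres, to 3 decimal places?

Volume = 4058.240 mm³

Profile (r,z), 6 vertices: (4.5,11) (6,7.5) (18.5,5) (19.5,14.5) (15.5,39.5) (11.5,31.5)
edge 0: (4.5,11)→(6,7.5)  cross = 4.5·7.5 − 6·11 = -32.2500; (r_i+r_j)·cross = 10.5·-32.2500 = -338.6250
edge 1: (6,7.5)→(18.5,5)  cross = 6·5 − 18.5·7.5 = -108.7500; (r_i+r_j)·cross = 24.5·-108.7500 = -2664.3750
edge 2: (18.5,5)→(19.5,14.5)  cross = 18.5·14.5 − 19.5·5 = 170.7500; (r_i+r_j)·cross = 38·170.7500 = 6488.5000
edge 3: (19.5,14.5)→(15.5,39.5)  cross = 19.5·39.5 − 15.5·14.5 = 545.5000; (r_i+r_j)·cross = 35·545.5000 = 19092.5000
edge 4: (15.5,39.5)→(11.5,31.5)  cross = 15.5·31.5 − 11.5·39.5 = 34.0000; (r_i+r_j)·cross = 27·34.0000 = 918.0000
edge 5: (11.5,31.5)→(4.5,11)  cross = 11.5·11 − 4.5·31.5 = -15.2500; (r_i+r_j)·cross = 16·-15.2500 = -244.0000
Σcross = 594.0000 → A = |Σcross|/2 = 297.0000 mm²
Σ(r_i+r_j)·cross = 23252.0000 → first moment M = |Σ|/6 = 3875.3333
R_c = M/A = 3875.3333/297.0000 = 13.0483 mm
θ = 60° = 1.047198 rad
V = θ·R_c·A = 1.047198·13.0483·297.0000 = 4058.240 mm³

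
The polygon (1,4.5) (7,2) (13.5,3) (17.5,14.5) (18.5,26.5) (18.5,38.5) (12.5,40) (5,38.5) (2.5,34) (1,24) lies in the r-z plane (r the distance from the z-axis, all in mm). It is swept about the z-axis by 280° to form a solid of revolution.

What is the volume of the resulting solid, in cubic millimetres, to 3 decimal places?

Profile (r,z), 10 vertices: (1,4.5) (7,2) (13.5,3) (17.5,14.5) (18.5,26.5) (18.5,38.5) (12.5,40) (5,38.5) (2.5,34) (1,24)
edge 0: (1,4.5)→(7,2)  cross = 1·2 − 7·4.5 = -29.5000; (r_i+r_j)·cross = 8·-29.5000 = -236.0000
edge 1: (7,2)→(13.5,3)  cross = 7·3 − 13.5·2 = -6.0000; (r_i+r_j)·cross = 20.5·-6.0000 = -123.0000
edge 2: (13.5,3)→(17.5,14.5)  cross = 13.5·14.5 − 17.5·3 = 143.2500; (r_i+r_j)·cross = 31·143.2500 = 4440.7500
edge 3: (17.5,14.5)→(18.5,26.5)  cross = 17.5·26.5 − 18.5·14.5 = 195.5000; (r_i+r_j)·cross = 36·195.5000 = 7038.0000
edge 4: (18.5,26.5)→(18.5,38.5)  cross = 18.5·38.5 − 18.5·26.5 = 222.0000; (r_i+r_j)·cross = 37·222.0000 = 8214.0000
edge 5: (18.5,38.5)→(12.5,40)  cross = 18.5·40 − 12.5·38.5 = 258.7500; (r_i+r_j)·cross = 31·258.7500 = 8021.2500
edge 6: (12.5,40)→(5,38.5)  cross = 12.5·38.5 − 5·40 = 281.2500; (r_i+r_j)·cross = 17.5·281.2500 = 4921.8750
edge 7: (5,38.5)→(2.5,34)  cross = 5·34 − 2.5·38.5 = 73.7500; (r_i+r_j)·cross = 7.5·73.7500 = 553.1250
edge 8: (2.5,34)→(1,24)  cross = 2.5·24 − 1·34 = 26.0000; (r_i+r_j)·cross = 3.5·26.0000 = 91.0000
edge 9: (1,24)→(1,4.5)  cross = 1·4.5 − 1·24 = -19.5000; (r_i+r_j)·cross = 2·-19.5000 = -39.0000
Σcross = 1145.5000 → A = |Σcross|/2 = 572.7500 mm²
Σ(r_i+r_j)·cross = 32882.0000 → first moment M = |Σ|/6 = 5480.3333
R_c = M/A = 5480.3333/572.7500 = 9.5685 mm
θ = 280° = 4.886922 rad
V = θ·R_c·A = 4.886922·9.5685·572.7500 = 26781.961 mm³

Volume = 26781.961 mm³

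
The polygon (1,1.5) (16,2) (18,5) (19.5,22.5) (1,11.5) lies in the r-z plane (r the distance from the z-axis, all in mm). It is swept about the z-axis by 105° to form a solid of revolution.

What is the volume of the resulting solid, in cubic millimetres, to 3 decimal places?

Profile (r,z), 5 vertices: (1,1.5) (16,2) (18,5) (19.5,22.5) (1,11.5)
edge 0: (1,1.5)→(16,2)  cross = 1·2 − 16·1.5 = -22.0000; (r_i+r_j)·cross = 17·-22.0000 = -374.0000
edge 1: (16,2)→(18,5)  cross = 16·5 − 18·2 = 44.0000; (r_i+r_j)·cross = 34·44.0000 = 1496.0000
edge 2: (18,5)→(19.5,22.5)  cross = 18·22.5 − 19.5·5 = 307.5000; (r_i+r_j)·cross = 37.5·307.5000 = 11531.2500
edge 3: (19.5,22.5)→(1,11.5)  cross = 19.5·11.5 − 1·22.5 = 201.7500; (r_i+r_j)·cross = 20.5·201.7500 = 4135.8750
edge 4: (1,11.5)→(1,1.5)  cross = 1·1.5 − 1·11.5 = -10.0000; (r_i+r_j)·cross = 2·-10.0000 = -20.0000
Σcross = 521.2500 → A = |Σcross|/2 = 260.6250 mm²
Σ(r_i+r_j)·cross = 16769.1250 → first moment M = |Σ|/6 = 2794.8542
R_c = M/A = 2794.8542/260.6250 = 10.7237 mm
θ = 105° = 1.832596 rad
V = θ·R_c·A = 1.832596·10.7237·260.6250 = 5121.838 mm³

Volume = 5121.838 mm³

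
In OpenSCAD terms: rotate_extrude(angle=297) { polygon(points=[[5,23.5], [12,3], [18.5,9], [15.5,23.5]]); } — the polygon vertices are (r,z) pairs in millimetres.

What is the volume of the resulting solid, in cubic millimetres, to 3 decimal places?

Volume = 10504.730 mm³

Profile (r,z), 4 vertices: (5,23.5) (12,3) (18.5,9) (15.5,23.5)
edge 0: (5,23.5)→(12,3)  cross = 5·3 − 12·23.5 = -267.0000; (r_i+r_j)·cross = 17·-267.0000 = -4539.0000
edge 1: (12,3)→(18.5,9)  cross = 12·9 − 18.5·3 = 52.5000; (r_i+r_j)·cross = 30.5·52.5000 = 1601.2500
edge 2: (18.5,9)→(15.5,23.5)  cross = 18.5·23.5 − 15.5·9 = 295.2500; (r_i+r_j)·cross = 34·295.2500 = 10038.5000
edge 3: (15.5,23.5)→(5,23.5)  cross = 15.5·23.5 − 5·23.5 = 246.7500; (r_i+r_j)·cross = 20.5·246.7500 = 5058.3750
Σcross = 327.5000 → A = |Σcross|/2 = 163.7500 mm²
Σ(r_i+r_j)·cross = 12159.1250 → first moment M = |Σ|/6 = 2026.5208
R_c = M/A = 2026.5208/163.7500 = 12.3757 mm
θ = 297° = 5.183628 rad
V = θ·R_c·A = 5.183628·12.3757·163.7500 = 10504.730 mm³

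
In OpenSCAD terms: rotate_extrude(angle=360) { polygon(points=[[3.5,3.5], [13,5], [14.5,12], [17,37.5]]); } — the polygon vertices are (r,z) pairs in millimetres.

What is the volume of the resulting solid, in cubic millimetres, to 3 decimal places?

Profile (r,z), 4 vertices: (3.5,3.5) (13,5) (14.5,12) (17,37.5)
edge 0: (3.5,3.5)→(13,5)  cross = 3.5·5 − 13·3.5 = -28.0000; (r_i+r_j)·cross = 16.5·-28.0000 = -462.0000
edge 1: (13,5)→(14.5,12)  cross = 13·12 − 14.5·5 = 83.5000; (r_i+r_j)·cross = 27.5·83.5000 = 2296.2500
edge 2: (14.5,12)→(17,37.5)  cross = 14.5·37.5 − 17·12 = 339.7500; (r_i+r_j)·cross = 31.5·339.7500 = 10702.1250
edge 3: (17,37.5)→(3.5,3.5)  cross = 17·3.5 − 3.5·37.5 = -71.7500; (r_i+r_j)·cross = 20.5·-71.7500 = -1470.8750
Σcross = 323.5000 → A = |Σcross|/2 = 161.7500 mm²
Σ(r_i+r_j)·cross = 11065.5000 → first moment M = |Σ|/6 = 1844.2500
R_c = M/A = 1844.2500/161.7500 = 11.4019 mm
θ = 360° = 6.283185 rad
V = θ·R_c·A = 6.283185·11.4019·161.7500 = 11587.765 mm³

Volume = 11587.765 mm³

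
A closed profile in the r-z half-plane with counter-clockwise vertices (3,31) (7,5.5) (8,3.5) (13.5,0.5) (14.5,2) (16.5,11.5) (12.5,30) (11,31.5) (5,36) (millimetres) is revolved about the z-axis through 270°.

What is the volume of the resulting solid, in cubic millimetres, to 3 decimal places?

Profile (r,z), 9 vertices: (3,31) (7,5.5) (8,3.5) (13.5,0.5) (14.5,2) (16.5,11.5) (12.5,30) (11,31.5) (5,36)
edge 0: (3,31)→(7,5.5)  cross = 3·5.5 − 7·31 = -200.5000; (r_i+r_j)·cross = 10·-200.5000 = -2005.0000
edge 1: (7,5.5)→(8,3.5)  cross = 7·3.5 − 8·5.5 = -19.5000; (r_i+r_j)·cross = 15·-19.5000 = -292.5000
edge 2: (8,3.5)→(13.5,0.5)  cross = 8·0.5 − 13.5·3.5 = -43.2500; (r_i+r_j)·cross = 21.5·-43.2500 = -929.8750
edge 3: (13.5,0.5)→(14.5,2)  cross = 13.5·2 − 14.5·0.5 = 19.7500; (r_i+r_j)·cross = 28·19.7500 = 553.0000
edge 4: (14.5,2)→(16.5,11.5)  cross = 14.5·11.5 − 16.5·2 = 133.7500; (r_i+r_j)·cross = 31·133.7500 = 4146.2500
edge 5: (16.5,11.5)→(12.5,30)  cross = 16.5·30 − 12.5·11.5 = 351.2500; (r_i+r_j)·cross = 29·351.2500 = 10186.2500
edge 6: (12.5,30)→(11,31.5)  cross = 12.5·31.5 − 11·30 = 63.7500; (r_i+r_j)·cross = 23.5·63.7500 = 1498.1250
edge 7: (11,31.5)→(5,36)  cross = 11·36 − 5·31.5 = 238.5000; (r_i+r_j)·cross = 16·238.5000 = 3816.0000
edge 8: (5,36)→(3,31)  cross = 5·31 − 3·36 = 47.0000; (r_i+r_j)·cross = 8·47.0000 = 376.0000
Σcross = 590.7500 → A = |Σcross|/2 = 295.3750 mm²
Σ(r_i+r_j)·cross = 17348.2500 → first moment M = |Σ|/6 = 2891.3750
R_c = M/A = 2891.3750/295.3750 = 9.7888 mm
θ = 270° = 4.712389 rad
V = θ·R_c·A = 4.712389·9.7888·295.3750 = 13625.284 mm³

Volume = 13625.284 mm³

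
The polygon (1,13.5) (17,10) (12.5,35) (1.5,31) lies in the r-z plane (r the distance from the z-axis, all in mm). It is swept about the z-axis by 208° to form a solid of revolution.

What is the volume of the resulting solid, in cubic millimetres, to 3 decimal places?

Volume = 8819.853 mm³

Profile (r,z), 4 vertices: (1,13.5) (17,10) (12.5,35) (1.5,31)
edge 0: (1,13.5)→(17,10)  cross = 1·10 − 17·13.5 = -219.5000; (r_i+r_j)·cross = 18·-219.5000 = -3951.0000
edge 1: (17,10)→(12.5,35)  cross = 17·35 − 12.5·10 = 470.0000; (r_i+r_j)·cross = 29.5·470.0000 = 13865.0000
edge 2: (12.5,35)→(1.5,31)  cross = 12.5·31 − 1.5·35 = 335.0000; (r_i+r_j)·cross = 14·335.0000 = 4690.0000
edge 3: (1.5,31)→(1,13.5)  cross = 1.5·13.5 − 1·31 = -10.7500; (r_i+r_j)·cross = 2.5·-10.7500 = -26.8750
Σcross = 574.7500 → A = |Σcross|/2 = 287.3750 mm²
Σ(r_i+r_j)·cross = 14577.1250 → first moment M = |Σ|/6 = 2429.5208
R_c = M/A = 2429.5208/287.3750 = 8.4542 mm
θ = 208° = 3.630285 rad
V = θ·R_c·A = 3.630285·8.4542·287.3750 = 8819.853 mm³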